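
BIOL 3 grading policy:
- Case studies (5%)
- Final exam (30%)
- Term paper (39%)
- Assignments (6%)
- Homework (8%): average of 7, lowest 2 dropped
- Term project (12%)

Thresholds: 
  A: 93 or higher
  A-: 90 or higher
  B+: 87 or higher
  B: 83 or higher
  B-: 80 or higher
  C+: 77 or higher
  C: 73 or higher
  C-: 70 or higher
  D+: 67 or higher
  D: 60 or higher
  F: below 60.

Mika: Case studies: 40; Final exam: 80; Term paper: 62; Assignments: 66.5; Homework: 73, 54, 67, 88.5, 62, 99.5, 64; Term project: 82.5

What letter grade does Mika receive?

C-

Homework: drop 54, 62 → average of remaining 5 = 392/5 = 78.4
Weighted total:
  Case studies 40 × 0.05 = 2
  Final exam 80 × 0.3 = 24
  Term paper 62 × 0.39 = 24.18
  Assignments 66.5 × 0.06 = 3.99
  Homework 78.4 × 0.08 = 6.272
  Term project 82.5 × 0.12 = 9.9
Sum = 70.342
70.342 is ≥ 70 and < 73 → C-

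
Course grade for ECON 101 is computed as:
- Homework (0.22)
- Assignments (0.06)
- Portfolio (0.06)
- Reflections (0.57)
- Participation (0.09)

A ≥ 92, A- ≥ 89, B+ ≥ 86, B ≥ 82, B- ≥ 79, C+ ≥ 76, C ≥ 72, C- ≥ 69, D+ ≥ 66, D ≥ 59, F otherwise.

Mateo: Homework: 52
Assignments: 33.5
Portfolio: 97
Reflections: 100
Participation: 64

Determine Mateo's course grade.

B

Weighted total:
  Homework 52 × 0.22 = 11.44
  Assignments 33.5 × 0.06 = 2.01
  Portfolio 97 × 0.06 = 5.82
  Reflections 100 × 0.57 = 57
  Participation 64 × 0.09 = 5.76
Sum = 82.03
82.03 is ≥ 82 and < 86 → B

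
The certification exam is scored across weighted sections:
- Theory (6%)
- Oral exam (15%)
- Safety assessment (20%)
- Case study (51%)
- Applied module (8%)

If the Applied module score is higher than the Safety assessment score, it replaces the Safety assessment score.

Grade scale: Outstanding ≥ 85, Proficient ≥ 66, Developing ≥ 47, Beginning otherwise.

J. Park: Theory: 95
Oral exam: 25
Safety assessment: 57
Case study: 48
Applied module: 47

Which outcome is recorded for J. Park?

Developing

Applied module (47) ≤ Safety assessment (57), so Safety assessment stays at 57.
Weighted total:
  Theory 95 × 0.06 = 5.7
  Oral exam 25 × 0.15 = 3.75
  Safety assessment 57 × 0.2 = 11.4
  Case study 48 × 0.51 = 24.48
  Applied module 47 × 0.08 = 3.76
Sum = 49.09
49.09 is ≥ 47 and < 66 → Developing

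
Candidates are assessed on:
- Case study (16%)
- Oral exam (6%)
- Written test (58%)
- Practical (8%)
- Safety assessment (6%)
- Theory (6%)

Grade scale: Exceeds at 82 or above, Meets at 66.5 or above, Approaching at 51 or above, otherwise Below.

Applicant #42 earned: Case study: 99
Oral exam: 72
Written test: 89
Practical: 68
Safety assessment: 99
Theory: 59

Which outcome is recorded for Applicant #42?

Weighted total:
  Case study 99 × 0.16 = 15.84
  Oral exam 72 × 0.06 = 4.32
  Written test 89 × 0.58 = 51.62
  Practical 68 × 0.08 = 5.44
  Safety assessment 99 × 0.06 = 5.94
  Theory 59 × 0.06 = 3.54
Sum = 86.7
86.7 ≥ 82 → Exceeds

Exceeds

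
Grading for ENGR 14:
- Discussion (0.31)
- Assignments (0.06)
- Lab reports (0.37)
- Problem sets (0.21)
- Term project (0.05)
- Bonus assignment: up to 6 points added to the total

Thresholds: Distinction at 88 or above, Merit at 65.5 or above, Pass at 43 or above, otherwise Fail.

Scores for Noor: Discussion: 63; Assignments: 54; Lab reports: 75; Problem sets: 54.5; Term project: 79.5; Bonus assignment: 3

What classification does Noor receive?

Merit

Weighted total:
  Discussion 63 × 0.31 = 19.53
  Assignments 54 × 0.06 = 3.24
  Lab reports 75 × 0.37 = 27.75
  Problem sets 54.5 × 0.21 = 11.445
  Term project 79.5 × 0.05 = 3.975
Sum = 65.94
Bonus assignment: 65.94 + 3 = 68.94
68.94 is ≥ 65.5 and < 88 → Merit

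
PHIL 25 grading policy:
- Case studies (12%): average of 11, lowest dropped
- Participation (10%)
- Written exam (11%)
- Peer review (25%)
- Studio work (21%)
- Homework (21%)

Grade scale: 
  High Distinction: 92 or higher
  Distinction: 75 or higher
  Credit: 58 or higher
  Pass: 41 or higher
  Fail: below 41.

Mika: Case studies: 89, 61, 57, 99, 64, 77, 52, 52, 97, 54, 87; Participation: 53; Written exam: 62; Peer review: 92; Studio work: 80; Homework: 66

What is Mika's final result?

Case studies: drop 52 → average of remaining 10 = 737/10 = 73.7
Weighted total:
  Case studies 73.7 × 0.12 = 8.844
  Participation 53 × 0.1 = 5.3
  Written exam 62 × 0.11 = 6.82
  Peer review 92 × 0.25 = 23
  Studio work 80 × 0.21 = 16.8
  Homework 66 × 0.21 = 13.86
Sum = 74.624
74.624 is ≥ 58 and < 75 → Credit

Credit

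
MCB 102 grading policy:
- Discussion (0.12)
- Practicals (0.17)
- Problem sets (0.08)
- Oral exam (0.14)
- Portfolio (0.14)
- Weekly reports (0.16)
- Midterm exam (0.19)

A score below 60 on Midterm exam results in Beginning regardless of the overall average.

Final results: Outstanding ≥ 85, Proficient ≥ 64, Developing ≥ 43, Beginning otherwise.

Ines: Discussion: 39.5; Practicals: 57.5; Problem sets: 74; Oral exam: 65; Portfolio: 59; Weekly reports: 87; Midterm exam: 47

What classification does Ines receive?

Midterm exam score 47 < 60: minimum not met.
Weighted total:
  Discussion 39.5 × 0.12 = 4.74
  Practicals 57.5 × 0.17 = 9.775
  Problem sets 74 × 0.08 = 5.92
  Oral exam 65 × 0.14 = 9.1
  Portfolio 59 × 0.14 = 8.26
  Weekly reports 87 × 0.16 = 13.92
  Midterm exam 47 × 0.19 = 8.93
Sum = 60.645
Because the Midterm exam minimum was not met, the result is Beginning.

Beginning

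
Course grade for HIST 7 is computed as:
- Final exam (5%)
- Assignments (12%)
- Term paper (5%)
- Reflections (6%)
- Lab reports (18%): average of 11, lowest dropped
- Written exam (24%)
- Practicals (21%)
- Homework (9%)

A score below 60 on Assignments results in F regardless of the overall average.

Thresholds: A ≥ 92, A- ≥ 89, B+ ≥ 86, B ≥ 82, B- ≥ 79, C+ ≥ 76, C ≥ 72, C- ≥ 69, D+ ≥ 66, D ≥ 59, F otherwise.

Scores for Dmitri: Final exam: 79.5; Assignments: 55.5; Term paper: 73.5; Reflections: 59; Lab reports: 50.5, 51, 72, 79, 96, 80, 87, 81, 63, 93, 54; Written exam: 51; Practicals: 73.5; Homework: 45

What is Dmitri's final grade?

F

Lab reports: drop 50.5 → average of remaining 10 = 756/10 = 75.6
Assignments score 55.5 < 60: minimum not met.
Weighted total:
  Final exam 79.5 × 0.05 = 3.975
  Assignments 55.5 × 0.12 = 6.66
  Term paper 73.5 × 0.05 = 3.675
  Reflections 59 × 0.06 = 3.54
  Lab reports 75.6 × 0.18 = 13.608
  Written exam 51 × 0.24 = 12.24
  Practicals 73.5 × 0.21 = 15.435
  Homework 45 × 0.09 = 4.05
Sum = 63.183
Because the Assignments minimum was not met, the result is F.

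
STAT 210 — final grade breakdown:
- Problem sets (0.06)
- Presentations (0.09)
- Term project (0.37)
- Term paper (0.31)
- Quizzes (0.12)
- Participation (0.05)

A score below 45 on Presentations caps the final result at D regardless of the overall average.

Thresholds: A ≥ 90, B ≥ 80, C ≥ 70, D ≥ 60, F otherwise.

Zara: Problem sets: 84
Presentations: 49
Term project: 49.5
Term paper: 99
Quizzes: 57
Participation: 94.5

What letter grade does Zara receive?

C

Presentations score 49 ≥ 45: minimum met.
Weighted total:
  Problem sets 84 × 0.06 = 5.04
  Presentations 49 × 0.09 = 4.41
  Term project 49.5 × 0.37 = 18.315
  Term paper 99 × 0.31 = 30.69
  Quizzes 57 × 0.12 = 6.84
  Participation 94.5 × 0.05 = 4.725
Sum = 70.02
70.02 is ≥ 70 and < 80 → C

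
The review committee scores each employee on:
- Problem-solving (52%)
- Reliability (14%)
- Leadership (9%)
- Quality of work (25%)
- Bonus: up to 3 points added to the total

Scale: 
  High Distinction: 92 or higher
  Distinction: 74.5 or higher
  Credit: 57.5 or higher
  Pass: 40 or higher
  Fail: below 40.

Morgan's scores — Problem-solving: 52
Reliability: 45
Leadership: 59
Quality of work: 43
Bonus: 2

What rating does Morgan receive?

Pass

Weighted total:
  Problem-solving 52 × 0.52 = 27.04
  Reliability 45 × 0.14 = 6.3
  Leadership 59 × 0.09 = 5.31
  Quality of work 43 × 0.25 = 10.75
Sum = 49.4
Bonus: 49.4 + 2 = 51.4
51.4 is ≥ 40 and < 57.5 → Pass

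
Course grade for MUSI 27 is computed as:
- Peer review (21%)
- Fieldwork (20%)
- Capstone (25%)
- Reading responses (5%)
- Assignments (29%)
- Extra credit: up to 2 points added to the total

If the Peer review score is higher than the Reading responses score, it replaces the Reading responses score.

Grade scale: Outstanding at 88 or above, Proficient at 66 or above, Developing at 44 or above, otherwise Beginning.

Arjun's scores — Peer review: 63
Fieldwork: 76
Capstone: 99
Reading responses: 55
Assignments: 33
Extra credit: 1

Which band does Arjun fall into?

Proficient

Peer review (63) > Reading responses (55), so Reading responses counts as 63.
Weighted total:
  Peer review 63 × 0.21 = 13.23
  Fieldwork 76 × 0.2 = 15.2
  Capstone 99 × 0.25 = 24.75
  Reading responses 63 × 0.05 = 3.15
  Assignments 33 × 0.29 = 9.57
Sum = 65.9
Extra credit: 65.9 + 1 = 66.9
66.9 is ≥ 66 and < 88 → Proficient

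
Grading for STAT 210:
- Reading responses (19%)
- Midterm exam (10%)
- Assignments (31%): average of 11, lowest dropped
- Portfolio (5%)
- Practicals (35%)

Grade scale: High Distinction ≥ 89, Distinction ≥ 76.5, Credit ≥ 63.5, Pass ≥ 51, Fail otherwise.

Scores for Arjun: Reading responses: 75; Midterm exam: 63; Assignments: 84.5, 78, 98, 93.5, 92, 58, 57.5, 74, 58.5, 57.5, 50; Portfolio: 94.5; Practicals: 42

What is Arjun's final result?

Pass

Assignments: drop 50 → average of remaining 10 = 751.5/10 = 75.15
Weighted total:
  Reading responses 75 × 0.19 = 14.25
  Midterm exam 63 × 0.1 = 6.3
  Assignments 75.15 × 0.31 = 23.2965
  Portfolio 94.5 × 0.05 = 4.725
  Practicals 42 × 0.35 = 14.7
Sum = 63.2715
63.2715 is ≥ 51 and < 63.5 → Pass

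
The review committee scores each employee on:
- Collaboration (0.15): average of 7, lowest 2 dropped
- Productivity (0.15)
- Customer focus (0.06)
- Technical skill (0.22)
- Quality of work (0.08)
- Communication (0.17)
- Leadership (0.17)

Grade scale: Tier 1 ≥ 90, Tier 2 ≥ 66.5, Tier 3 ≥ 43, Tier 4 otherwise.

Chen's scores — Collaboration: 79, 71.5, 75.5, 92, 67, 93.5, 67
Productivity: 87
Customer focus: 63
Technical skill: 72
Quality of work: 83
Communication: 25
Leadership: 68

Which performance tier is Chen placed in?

Tier 2

Collaboration: drop 67, 67 → average of remaining 5 = 411.5/5 = 82.3
Weighted total:
  Collaboration 82.3 × 0.15 = 12.345
  Productivity 87 × 0.15 = 13.05
  Customer focus 63 × 0.06 = 3.78
  Technical skill 72 × 0.22 = 15.84
  Quality of work 83 × 0.08 = 6.64
  Communication 25 × 0.17 = 4.25
  Leadership 68 × 0.17 = 11.56
Sum = 67.465
67.465 is ≥ 66.5 and < 90 → Tier 2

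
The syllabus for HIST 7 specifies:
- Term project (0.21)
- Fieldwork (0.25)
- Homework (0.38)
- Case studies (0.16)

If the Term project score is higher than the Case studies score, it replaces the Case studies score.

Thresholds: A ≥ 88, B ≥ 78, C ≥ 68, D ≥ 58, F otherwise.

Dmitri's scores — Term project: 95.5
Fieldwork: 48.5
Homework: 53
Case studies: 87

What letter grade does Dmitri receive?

Term project (95.5) > Case studies (87), so Case studies counts as 95.5.
Weighted total:
  Term project 95.5 × 0.21 = 20.055
  Fieldwork 48.5 × 0.25 = 12.125
  Homework 53 × 0.38 = 20.14
  Case studies 95.5 × 0.16 = 15.28
Sum = 67.6
67.6 is ≥ 58 and < 68 → D

D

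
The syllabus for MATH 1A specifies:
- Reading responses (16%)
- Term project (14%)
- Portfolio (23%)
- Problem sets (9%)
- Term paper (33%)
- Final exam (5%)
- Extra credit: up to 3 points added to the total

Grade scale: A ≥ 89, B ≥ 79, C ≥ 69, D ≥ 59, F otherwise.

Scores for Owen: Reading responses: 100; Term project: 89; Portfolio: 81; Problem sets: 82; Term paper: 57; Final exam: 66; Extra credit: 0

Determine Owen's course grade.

C

Weighted total:
  Reading responses 100 × 0.16 = 16
  Term project 89 × 0.14 = 12.46
  Portfolio 81 × 0.23 = 18.63
  Problem sets 82 × 0.09 = 7.38
  Term paper 57 × 0.33 = 18.81
  Final exam 66 × 0.05 = 3.3
Sum = 76.58
Extra credit: 76.58 + 0 = 76.58
76.58 is ≥ 69 and < 79 → C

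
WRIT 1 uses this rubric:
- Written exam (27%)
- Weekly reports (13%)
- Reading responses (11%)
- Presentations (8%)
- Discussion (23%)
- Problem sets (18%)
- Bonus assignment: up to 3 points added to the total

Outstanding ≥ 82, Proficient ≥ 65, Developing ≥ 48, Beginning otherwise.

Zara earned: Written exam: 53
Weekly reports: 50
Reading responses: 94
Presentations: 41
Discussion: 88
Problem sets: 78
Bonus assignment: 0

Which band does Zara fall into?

Weighted total:
  Written exam 53 × 0.27 = 14.31
  Weekly reports 50 × 0.13 = 6.5
  Reading responses 94 × 0.11 = 10.34
  Presentations 41 × 0.08 = 3.28
  Discussion 88 × 0.23 = 20.24
  Problem sets 78 × 0.18 = 14.04
Sum = 68.71
Bonus assignment: 68.71 + 0 = 68.71
68.71 is ≥ 65 and < 82 → Proficient

Proficient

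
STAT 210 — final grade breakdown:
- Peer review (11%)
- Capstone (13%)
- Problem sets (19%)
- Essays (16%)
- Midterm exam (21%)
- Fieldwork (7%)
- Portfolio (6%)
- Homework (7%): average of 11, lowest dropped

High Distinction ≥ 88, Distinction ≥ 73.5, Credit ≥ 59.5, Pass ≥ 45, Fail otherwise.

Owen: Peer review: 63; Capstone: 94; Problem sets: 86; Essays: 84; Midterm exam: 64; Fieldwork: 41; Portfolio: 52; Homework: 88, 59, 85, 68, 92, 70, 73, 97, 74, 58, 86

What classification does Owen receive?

Distinction

Homework: drop 58 → average of remaining 10 = 792/10 = 79.2
Weighted total:
  Peer review 63 × 0.11 = 6.93
  Capstone 94 × 0.13 = 12.22
  Problem sets 86 × 0.19 = 16.34
  Essays 84 × 0.16 = 13.44
  Midterm exam 64 × 0.21 = 13.44
  Fieldwork 41 × 0.07 = 2.87
  Portfolio 52 × 0.06 = 3.12
  Homework 79.2 × 0.07 = 5.544
Sum = 73.904
73.904 is ≥ 73.5 and < 88 → Distinction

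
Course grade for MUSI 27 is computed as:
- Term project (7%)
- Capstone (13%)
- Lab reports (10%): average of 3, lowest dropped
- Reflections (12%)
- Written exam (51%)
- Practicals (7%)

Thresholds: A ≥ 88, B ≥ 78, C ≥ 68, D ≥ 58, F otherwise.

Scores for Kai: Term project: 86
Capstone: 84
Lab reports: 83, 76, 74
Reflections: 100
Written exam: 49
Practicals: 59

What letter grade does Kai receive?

Lab reports: drop 74 → average of remaining 2 = 159/2 = 79.5
Weighted total:
  Term project 86 × 0.07 = 6.02
  Capstone 84 × 0.13 = 10.92
  Lab reports 79.5 × 0.1 = 7.95
  Reflections 100 × 0.12 = 12
  Written exam 49 × 0.51 = 24.99
  Practicals 59 × 0.07 = 4.13
Sum = 66.01
66.01 is ≥ 58 and < 68 → D

D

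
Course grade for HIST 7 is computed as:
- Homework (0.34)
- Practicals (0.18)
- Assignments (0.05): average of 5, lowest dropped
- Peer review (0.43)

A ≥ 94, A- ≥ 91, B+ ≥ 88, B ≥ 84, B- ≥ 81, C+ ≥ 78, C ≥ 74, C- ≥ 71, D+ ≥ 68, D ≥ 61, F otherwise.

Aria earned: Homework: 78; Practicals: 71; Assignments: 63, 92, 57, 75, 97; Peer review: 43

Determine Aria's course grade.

D

Assignments: drop 57 → average of remaining 4 = 327/4 = 81.75
Weighted total:
  Homework 78 × 0.34 = 26.52
  Practicals 71 × 0.18 = 12.78
  Assignments 81.75 × 0.05 = 4.0875
  Peer review 43 × 0.43 = 18.49
Sum = 61.8775
61.8775 is ≥ 61 and < 68 → D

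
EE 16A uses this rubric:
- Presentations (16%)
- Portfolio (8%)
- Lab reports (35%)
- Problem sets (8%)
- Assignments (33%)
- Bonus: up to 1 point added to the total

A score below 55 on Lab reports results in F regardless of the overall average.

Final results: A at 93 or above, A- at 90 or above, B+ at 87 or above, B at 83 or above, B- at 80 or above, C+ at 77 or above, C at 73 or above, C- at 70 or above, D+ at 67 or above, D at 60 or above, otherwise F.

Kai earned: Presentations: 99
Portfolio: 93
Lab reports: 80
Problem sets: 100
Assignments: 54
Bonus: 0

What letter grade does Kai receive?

C+

Lab reports score 80 ≥ 55: minimum met.
Weighted total:
  Presentations 99 × 0.16 = 15.84
  Portfolio 93 × 0.08 = 7.44
  Lab reports 80 × 0.35 = 28
  Problem sets 100 × 0.08 = 8
  Assignments 54 × 0.33 = 17.82
Sum = 77.1
Bonus: 77.1 + 0 = 77.1
77.1 is ≥ 77 and < 80 → C+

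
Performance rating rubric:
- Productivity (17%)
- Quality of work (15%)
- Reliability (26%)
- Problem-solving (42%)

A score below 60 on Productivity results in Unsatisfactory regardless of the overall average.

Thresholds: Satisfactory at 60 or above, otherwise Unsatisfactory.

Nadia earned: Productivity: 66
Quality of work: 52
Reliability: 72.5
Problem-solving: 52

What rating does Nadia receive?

Unsatisfactory

Productivity score 66 ≥ 60: minimum met.
Weighted total:
  Productivity 66 × 0.17 = 11.22
  Quality of work 52 × 0.15 = 7.8
  Reliability 72.5 × 0.26 = 18.85
  Problem-solving 52 × 0.42 = 21.84
Sum = 59.71
59.71 < 60 → Unsatisfactory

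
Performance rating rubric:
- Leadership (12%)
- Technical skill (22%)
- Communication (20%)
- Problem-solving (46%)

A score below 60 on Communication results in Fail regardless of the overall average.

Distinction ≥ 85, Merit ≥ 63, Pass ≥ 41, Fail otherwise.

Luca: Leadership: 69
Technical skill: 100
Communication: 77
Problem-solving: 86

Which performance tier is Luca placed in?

Communication score 77 ≥ 60: minimum met.
Weighted total:
  Leadership 69 × 0.12 = 8.28
  Technical skill 100 × 0.22 = 22
  Communication 77 × 0.2 = 15.4
  Problem-solving 86 × 0.46 = 39.56
Sum = 85.24
85.24 ≥ 85 → Distinction

Distinction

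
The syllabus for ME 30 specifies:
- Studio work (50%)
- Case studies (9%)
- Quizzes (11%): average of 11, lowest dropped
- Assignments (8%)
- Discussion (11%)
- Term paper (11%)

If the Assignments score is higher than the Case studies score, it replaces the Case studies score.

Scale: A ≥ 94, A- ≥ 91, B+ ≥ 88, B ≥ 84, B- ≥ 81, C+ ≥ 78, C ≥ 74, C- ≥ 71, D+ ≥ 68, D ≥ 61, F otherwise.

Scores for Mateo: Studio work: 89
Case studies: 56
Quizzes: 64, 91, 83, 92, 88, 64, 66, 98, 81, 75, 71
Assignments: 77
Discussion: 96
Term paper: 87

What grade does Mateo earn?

B

Quizzes: drop 64 → average of remaining 10 = 809/10 = 80.9
Assignments (77) > Case studies (56), so Case studies counts as 77.
Weighted total:
  Studio work 89 × 0.5 = 44.5
  Case studies 77 × 0.09 = 6.93
  Quizzes 80.9 × 0.11 = 8.899
  Assignments 77 × 0.08 = 6.16
  Discussion 96 × 0.11 = 10.56
  Term paper 87 × 0.11 = 9.57
Sum = 86.619
86.619 is ≥ 84 and < 88 → B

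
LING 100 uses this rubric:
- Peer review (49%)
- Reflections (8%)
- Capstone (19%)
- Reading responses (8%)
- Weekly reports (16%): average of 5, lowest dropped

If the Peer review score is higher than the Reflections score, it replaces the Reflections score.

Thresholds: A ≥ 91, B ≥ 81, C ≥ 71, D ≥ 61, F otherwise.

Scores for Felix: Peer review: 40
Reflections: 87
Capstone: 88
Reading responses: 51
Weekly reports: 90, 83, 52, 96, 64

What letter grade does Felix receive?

Weekly reports: drop 52 → average of remaining 4 = 333/4 = 83.25
Peer review (40) ≤ Reflections (87), so Reflections stays at 87.
Weighted total:
  Peer review 40 × 0.49 = 19.6
  Reflections 87 × 0.08 = 6.96
  Capstone 88 × 0.19 = 16.72
  Reading responses 51 × 0.08 = 4.08
  Weekly reports 83.25 × 0.16 = 13.32
Sum = 60.68
60.68 < 61 → F

F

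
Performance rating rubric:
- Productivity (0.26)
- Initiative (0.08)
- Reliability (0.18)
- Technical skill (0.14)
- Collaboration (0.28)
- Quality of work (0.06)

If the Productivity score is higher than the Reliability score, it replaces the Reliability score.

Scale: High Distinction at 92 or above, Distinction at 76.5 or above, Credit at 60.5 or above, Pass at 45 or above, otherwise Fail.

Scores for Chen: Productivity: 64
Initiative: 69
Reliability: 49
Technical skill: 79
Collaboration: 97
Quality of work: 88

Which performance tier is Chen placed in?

Distinction

Productivity (64) > Reliability (49), so Reliability counts as 64.
Weighted total:
  Productivity 64 × 0.26 = 16.64
  Initiative 69 × 0.08 = 5.52
  Reliability 64 × 0.18 = 11.52
  Technical skill 79 × 0.14 = 11.06
  Collaboration 97 × 0.28 = 27.16
  Quality of work 88 × 0.06 = 5.28
Sum = 77.18
77.18 is ≥ 76.5 and < 92 → Distinction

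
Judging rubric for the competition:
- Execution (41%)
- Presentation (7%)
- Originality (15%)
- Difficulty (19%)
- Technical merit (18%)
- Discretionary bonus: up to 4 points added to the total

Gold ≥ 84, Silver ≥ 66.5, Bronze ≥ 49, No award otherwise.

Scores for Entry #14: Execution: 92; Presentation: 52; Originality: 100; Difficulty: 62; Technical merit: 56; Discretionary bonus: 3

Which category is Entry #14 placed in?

Silver

Weighted total:
  Execution 92 × 0.41 = 37.72
  Presentation 52 × 0.07 = 3.64
  Originality 100 × 0.15 = 15
  Difficulty 62 × 0.19 = 11.78
  Technical merit 56 × 0.18 = 10.08
Sum = 78.22
Discretionary bonus: 78.22 + 3 = 81.22
81.22 is ≥ 66.5 and < 84 → Silver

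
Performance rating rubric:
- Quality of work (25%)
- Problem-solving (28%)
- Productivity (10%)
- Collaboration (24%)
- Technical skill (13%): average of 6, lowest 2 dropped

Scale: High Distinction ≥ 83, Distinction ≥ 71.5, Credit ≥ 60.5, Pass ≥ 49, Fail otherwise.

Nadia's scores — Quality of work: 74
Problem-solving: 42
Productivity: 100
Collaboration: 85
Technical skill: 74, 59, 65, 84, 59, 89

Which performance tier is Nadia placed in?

Technical skill: drop 59, 59 → average of remaining 4 = 312/4 = 78
Weighted total:
  Quality of work 74 × 0.25 = 18.5
  Problem-solving 42 × 0.28 = 11.76
  Productivity 100 × 0.1 = 10
  Collaboration 85 × 0.24 = 20.4
  Technical skill 78 × 0.13 = 10.14
Sum = 70.8
70.8 is ≥ 60.5 and < 71.5 → Credit

Credit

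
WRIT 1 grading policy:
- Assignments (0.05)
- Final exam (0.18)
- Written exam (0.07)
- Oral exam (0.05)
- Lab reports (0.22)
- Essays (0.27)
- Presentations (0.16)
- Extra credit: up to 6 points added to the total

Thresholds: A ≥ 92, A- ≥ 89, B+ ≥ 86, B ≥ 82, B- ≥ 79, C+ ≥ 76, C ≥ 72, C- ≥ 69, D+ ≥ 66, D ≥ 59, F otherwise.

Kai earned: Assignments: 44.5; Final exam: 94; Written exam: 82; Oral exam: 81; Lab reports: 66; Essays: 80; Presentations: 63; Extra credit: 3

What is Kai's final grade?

C+

Weighted total:
  Assignments 44.5 × 0.05 = 2.225
  Final exam 94 × 0.18 = 16.92
  Written exam 82 × 0.07 = 5.74
  Oral exam 81 × 0.05 = 4.05
  Lab reports 66 × 0.22 = 14.52
  Essays 80 × 0.27 = 21.6
  Presentations 63 × 0.16 = 10.08
Sum = 75.135
Extra credit: 75.135 + 3 = 78.135
78.135 is ≥ 76 and < 79 → C+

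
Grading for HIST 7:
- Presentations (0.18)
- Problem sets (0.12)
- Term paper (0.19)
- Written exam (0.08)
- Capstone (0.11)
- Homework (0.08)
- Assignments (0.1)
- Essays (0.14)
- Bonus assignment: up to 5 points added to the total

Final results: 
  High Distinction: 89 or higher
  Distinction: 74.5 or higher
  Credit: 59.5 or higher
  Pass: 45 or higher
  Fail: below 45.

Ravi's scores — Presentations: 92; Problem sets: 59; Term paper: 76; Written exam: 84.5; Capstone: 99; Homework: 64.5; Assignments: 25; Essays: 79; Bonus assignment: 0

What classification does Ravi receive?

Credit

Weighted total:
  Presentations 92 × 0.18 = 16.56
  Problem sets 59 × 0.12 = 7.08
  Term paper 76 × 0.19 = 14.44
  Written exam 84.5 × 0.08 = 6.76
  Capstone 99 × 0.11 = 10.89
  Homework 64.5 × 0.08 = 5.16
  Assignments 25 × 0.1 = 2.5
  Essays 79 × 0.14 = 11.06
Sum = 74.45
Bonus assignment: 74.45 + 0 = 74.45
74.45 is ≥ 59.5 and < 74.5 → Credit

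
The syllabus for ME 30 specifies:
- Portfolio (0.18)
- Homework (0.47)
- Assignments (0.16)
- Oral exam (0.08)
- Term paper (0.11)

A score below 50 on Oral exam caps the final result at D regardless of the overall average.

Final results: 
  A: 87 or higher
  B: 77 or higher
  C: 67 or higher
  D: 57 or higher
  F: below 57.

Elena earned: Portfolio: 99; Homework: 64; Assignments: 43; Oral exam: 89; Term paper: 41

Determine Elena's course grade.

Oral exam score 89 ≥ 50: minimum met.
Weighted total:
  Portfolio 99 × 0.18 = 17.82
  Homework 64 × 0.47 = 30.08
  Assignments 43 × 0.16 = 6.88
  Oral exam 89 × 0.08 = 7.12
  Term paper 41 × 0.11 = 4.51
Sum = 66.41
66.41 is ≥ 57 and < 67 → D

D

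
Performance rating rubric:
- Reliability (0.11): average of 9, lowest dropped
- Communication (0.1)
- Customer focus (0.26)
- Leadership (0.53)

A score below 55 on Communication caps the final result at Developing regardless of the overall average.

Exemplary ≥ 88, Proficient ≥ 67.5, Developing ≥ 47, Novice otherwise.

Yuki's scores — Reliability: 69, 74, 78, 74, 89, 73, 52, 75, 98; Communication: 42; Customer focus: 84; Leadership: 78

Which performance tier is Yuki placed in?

Reliability: drop 52 → average of remaining 8 = 630/8 = 78.75
Communication score 42 < 55: minimum not met.
Weighted total:
  Reliability 78.75 × 0.11 = 8.6625
  Communication 42 × 0.1 = 4.2
  Customer focus 84 × 0.26 = 21.84
  Leadership 78 × 0.53 = 41.34
Sum = 76.0425
76.0425 would be Proficient; cap at Developing applies → Developing.

Developing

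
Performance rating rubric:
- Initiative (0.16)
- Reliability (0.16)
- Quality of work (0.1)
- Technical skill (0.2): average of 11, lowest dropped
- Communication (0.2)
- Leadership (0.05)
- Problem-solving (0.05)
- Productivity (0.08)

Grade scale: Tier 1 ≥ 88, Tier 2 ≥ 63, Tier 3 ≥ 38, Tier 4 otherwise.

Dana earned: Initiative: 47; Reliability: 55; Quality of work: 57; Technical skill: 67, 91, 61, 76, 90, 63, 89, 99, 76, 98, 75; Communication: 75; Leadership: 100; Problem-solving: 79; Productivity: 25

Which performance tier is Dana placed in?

Tier 2

Technical skill: drop 61 → average of remaining 10 = 824/10 = 82.4
Weighted total:
  Initiative 47 × 0.16 = 7.52
  Reliability 55 × 0.16 = 8.8
  Quality of work 57 × 0.1 = 5.7
  Technical skill 82.4 × 0.2 = 16.48
  Communication 75 × 0.2 = 15
  Leadership 100 × 0.05 = 5
  Problem-solving 79 × 0.05 = 3.95
  Productivity 25 × 0.08 = 2
Sum = 64.45
64.45 is ≥ 63 and < 88 → Tier 2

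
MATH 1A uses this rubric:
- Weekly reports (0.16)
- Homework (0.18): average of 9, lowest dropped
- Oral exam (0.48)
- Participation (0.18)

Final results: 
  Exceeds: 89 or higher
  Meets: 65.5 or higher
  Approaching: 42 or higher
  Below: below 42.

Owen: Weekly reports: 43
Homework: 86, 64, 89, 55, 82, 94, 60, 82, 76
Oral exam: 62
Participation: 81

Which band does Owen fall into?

Homework: drop 55 → average of remaining 8 = 633/8 = 79.125
Weighted total:
  Weekly reports 43 × 0.16 = 6.88
  Homework 79.125 × 0.18 = 14.2425
  Oral exam 62 × 0.48 = 29.76
  Participation 81 × 0.18 = 14.58
Sum = 65.4625
65.4625 is ≥ 42 and < 65.5 → Approaching

Approaching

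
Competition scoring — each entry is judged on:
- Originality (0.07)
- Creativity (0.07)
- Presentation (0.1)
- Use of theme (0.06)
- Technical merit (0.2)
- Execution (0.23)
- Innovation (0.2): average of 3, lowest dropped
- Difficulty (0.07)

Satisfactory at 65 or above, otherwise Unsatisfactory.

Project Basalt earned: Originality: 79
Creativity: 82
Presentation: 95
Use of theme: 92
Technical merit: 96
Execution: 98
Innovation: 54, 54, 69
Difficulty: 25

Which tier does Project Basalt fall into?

Innovation: drop 54 → average of remaining 2 = 123/2 = 61.5
Weighted total:
  Originality 79 × 0.07 = 5.53
  Creativity 82 × 0.07 = 5.74
  Presentation 95 × 0.1 = 9.5
  Use of theme 92 × 0.06 = 5.52
  Technical merit 96 × 0.2 = 19.2
  Execution 98 × 0.23 = 22.54
  Innovation 61.5 × 0.2 = 12.3
  Difficulty 25 × 0.07 = 1.75
Sum = 82.08
82.08 ≥ 65 → Satisfactory

Satisfactory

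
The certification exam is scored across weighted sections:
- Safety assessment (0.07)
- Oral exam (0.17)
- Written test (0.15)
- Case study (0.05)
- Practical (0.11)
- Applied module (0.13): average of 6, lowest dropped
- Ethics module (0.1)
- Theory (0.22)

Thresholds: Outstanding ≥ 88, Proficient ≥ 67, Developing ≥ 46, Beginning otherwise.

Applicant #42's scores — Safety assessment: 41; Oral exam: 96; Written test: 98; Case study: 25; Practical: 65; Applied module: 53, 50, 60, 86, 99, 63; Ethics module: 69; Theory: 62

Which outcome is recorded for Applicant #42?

Applied module: drop 50 → average of remaining 5 = 361/5 = 72.2
Weighted total:
  Safety assessment 41 × 0.07 = 2.87
  Oral exam 96 × 0.17 = 16.32
  Written test 98 × 0.15 = 14.7
  Case study 25 × 0.05 = 1.25
  Practical 65 × 0.11 = 7.15
  Applied module 72.2 × 0.13 = 9.386
  Ethics module 69 × 0.1 = 6.9
  Theory 62 × 0.22 = 13.64
Sum = 72.216
72.216 is ≥ 67 and < 88 → Proficient

Proficient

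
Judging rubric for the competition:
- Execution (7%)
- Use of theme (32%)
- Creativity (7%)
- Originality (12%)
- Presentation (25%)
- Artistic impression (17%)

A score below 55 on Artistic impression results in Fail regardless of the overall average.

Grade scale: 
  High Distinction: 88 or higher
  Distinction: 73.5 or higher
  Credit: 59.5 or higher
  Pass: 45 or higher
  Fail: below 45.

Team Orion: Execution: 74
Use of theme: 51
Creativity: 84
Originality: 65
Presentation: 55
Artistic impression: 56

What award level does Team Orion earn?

Artistic impression score 56 ≥ 55: minimum met.
Weighted total:
  Execution 74 × 0.07 = 5.18
  Use of theme 51 × 0.32 = 16.32
  Creativity 84 × 0.07 = 5.88
  Originality 65 × 0.12 = 7.8
  Presentation 55 × 0.25 = 13.75
  Artistic impression 56 × 0.17 = 9.52
Sum = 58.45
58.45 is ≥ 45 and < 59.5 → Pass

Pass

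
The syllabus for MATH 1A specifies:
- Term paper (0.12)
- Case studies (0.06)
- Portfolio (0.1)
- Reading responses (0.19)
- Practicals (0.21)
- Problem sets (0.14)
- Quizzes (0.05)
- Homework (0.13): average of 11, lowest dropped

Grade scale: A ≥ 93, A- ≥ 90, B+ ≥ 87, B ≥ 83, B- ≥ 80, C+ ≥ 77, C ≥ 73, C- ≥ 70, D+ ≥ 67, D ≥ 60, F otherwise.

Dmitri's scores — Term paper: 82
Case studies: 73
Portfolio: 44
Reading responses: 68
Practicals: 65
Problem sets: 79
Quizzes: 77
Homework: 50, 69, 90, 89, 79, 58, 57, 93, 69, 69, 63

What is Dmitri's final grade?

D+

Homework: drop 50 → average of remaining 10 = 736/10 = 73.6
Weighted total:
  Term paper 82 × 0.12 = 9.84
  Case studies 73 × 0.06 = 4.38
  Portfolio 44 × 0.1 = 4.4
  Reading responses 68 × 0.19 = 12.92
  Practicals 65 × 0.21 = 13.65
  Problem sets 79 × 0.14 = 11.06
  Quizzes 77 × 0.05 = 3.85
  Homework 73.6 × 0.13 = 9.568
Sum = 69.668
69.668 is ≥ 67 and < 70 → D+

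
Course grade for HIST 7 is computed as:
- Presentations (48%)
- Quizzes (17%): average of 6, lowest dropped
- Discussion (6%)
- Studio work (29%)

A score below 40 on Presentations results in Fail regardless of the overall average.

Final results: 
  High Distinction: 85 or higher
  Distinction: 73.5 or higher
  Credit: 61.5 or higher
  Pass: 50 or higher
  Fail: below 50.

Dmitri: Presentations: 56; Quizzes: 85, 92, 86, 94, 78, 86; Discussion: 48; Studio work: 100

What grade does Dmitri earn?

Quizzes: drop 78 → average of remaining 5 = 443/5 = 88.6
Presentations score 56 ≥ 40: minimum met.
Weighted total:
  Presentations 56 × 0.48 = 26.88
  Quizzes 88.6 × 0.17 = 15.062
  Discussion 48 × 0.06 = 2.88
  Studio work 100 × 0.29 = 29
Sum = 73.822
73.822 is ≥ 73.5 and < 85 → Distinction

Distinction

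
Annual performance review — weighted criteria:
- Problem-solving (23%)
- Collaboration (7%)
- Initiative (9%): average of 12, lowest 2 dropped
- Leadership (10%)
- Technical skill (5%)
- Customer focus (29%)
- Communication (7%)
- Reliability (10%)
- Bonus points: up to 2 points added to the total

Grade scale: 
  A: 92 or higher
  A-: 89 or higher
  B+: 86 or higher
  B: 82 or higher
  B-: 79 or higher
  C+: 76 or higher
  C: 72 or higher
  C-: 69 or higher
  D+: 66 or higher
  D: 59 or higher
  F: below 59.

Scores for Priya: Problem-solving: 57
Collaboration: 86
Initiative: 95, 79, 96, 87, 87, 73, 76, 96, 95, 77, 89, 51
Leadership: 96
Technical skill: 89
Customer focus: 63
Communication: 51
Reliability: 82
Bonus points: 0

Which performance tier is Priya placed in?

Initiative: drop 51, 73 → average of remaining 10 = 877/10 = 87.7
Weighted total:
  Problem-solving 57 × 0.23 = 13.11
  Collaboration 86 × 0.07 = 6.02
  Initiative 87.7 × 0.09 = 7.893
  Leadership 96 × 0.1 = 9.6
  Technical skill 89 × 0.05 = 4.45
  Customer focus 63 × 0.29 = 18.27
  Communication 51 × 0.07 = 3.57
  Reliability 82 × 0.1 = 8.2
Sum = 71.113
Bonus points: 71.113 + 0 = 71.113
71.113 is ≥ 69 and < 72 → C-

C-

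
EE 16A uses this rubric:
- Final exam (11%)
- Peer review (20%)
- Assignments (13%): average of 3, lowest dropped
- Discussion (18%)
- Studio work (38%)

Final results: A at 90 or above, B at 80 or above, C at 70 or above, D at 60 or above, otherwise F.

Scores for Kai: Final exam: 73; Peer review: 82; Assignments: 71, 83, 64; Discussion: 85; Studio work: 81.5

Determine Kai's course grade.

Assignments: drop 64 → average of remaining 2 = 154/2 = 77
Weighted total:
  Final exam 73 × 0.11 = 8.03
  Peer review 82 × 0.2 = 16.4
  Assignments 77 × 0.13 = 10.01
  Discussion 85 × 0.18 = 15.3
  Studio work 81.5 × 0.38 = 30.97
Sum = 80.71
80.71 is ≥ 80 and < 90 → B

B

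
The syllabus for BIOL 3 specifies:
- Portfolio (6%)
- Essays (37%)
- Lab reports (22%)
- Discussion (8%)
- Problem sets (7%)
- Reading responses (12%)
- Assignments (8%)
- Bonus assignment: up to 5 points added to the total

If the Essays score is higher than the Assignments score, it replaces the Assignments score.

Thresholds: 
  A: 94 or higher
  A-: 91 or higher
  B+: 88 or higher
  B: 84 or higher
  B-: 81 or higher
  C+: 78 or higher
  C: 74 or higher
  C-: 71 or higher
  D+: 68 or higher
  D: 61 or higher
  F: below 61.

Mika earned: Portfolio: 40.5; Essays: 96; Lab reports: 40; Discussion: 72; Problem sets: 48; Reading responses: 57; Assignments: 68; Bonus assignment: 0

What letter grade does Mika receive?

Essays (96) > Assignments (68), so Assignments counts as 96.
Weighted total:
  Portfolio 40.5 × 0.06 = 2.43
  Essays 96 × 0.37 = 35.52
  Lab reports 40 × 0.22 = 8.8
  Discussion 72 × 0.08 = 5.76
  Problem sets 48 × 0.07 = 3.36
  Reading responses 57 × 0.12 = 6.84
  Assignments 96 × 0.08 = 7.68
Sum = 70.39
Bonus assignment: 70.39 + 0 = 70.39
70.39 is ≥ 68 and < 71 → D+

D+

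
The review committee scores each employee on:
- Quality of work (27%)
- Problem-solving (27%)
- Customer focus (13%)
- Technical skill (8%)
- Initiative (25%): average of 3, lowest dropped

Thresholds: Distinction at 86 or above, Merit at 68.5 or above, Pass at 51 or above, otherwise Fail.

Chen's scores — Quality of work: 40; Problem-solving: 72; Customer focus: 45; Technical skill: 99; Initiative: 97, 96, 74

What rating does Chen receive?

Initiative: drop 74 → average of remaining 2 = 193/2 = 96.5
Weighted total:
  Quality of work 40 × 0.27 = 10.8
  Problem-solving 72 × 0.27 = 19.44
  Customer focus 45 × 0.13 = 5.85
  Technical skill 99 × 0.08 = 7.92
  Initiative 96.5 × 0.25 = 24.125
Sum = 68.135
68.135 is ≥ 51 and < 68.5 → Pass

Pass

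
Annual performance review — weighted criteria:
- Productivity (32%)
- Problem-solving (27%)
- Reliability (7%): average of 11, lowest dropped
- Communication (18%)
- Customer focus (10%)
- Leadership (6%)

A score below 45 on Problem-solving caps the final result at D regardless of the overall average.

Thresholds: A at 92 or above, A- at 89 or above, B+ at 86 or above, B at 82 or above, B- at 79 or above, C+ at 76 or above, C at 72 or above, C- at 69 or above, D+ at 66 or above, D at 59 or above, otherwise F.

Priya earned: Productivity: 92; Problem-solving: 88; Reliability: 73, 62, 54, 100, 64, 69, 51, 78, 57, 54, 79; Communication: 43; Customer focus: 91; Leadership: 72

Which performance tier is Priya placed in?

B-

Reliability: drop 51 → average of remaining 10 = 690/10 = 69
Problem-solving score 88 ≥ 45: minimum met.
Weighted total:
  Productivity 92 × 0.32 = 29.44
  Problem-solving 88 × 0.27 = 23.76
  Reliability 69 × 0.07 = 4.83
  Communication 43 × 0.18 = 7.74
  Customer focus 91 × 0.1 = 9.1
  Leadership 72 × 0.06 = 4.32
Sum = 79.19
79.19 is ≥ 79 and < 82 → B-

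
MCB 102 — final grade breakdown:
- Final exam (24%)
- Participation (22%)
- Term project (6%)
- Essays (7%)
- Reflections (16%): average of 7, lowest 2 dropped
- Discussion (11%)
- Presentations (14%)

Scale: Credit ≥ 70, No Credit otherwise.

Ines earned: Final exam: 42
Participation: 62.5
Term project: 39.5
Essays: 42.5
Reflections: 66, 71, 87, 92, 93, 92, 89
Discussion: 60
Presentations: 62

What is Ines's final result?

Reflections: drop 66, 71 → average of remaining 5 = 453/5 = 90.6
Weighted total:
  Final exam 42 × 0.24 = 10.08
  Participation 62.5 × 0.22 = 13.75
  Term project 39.5 × 0.06 = 2.37
  Essays 42.5 × 0.07 = 2.975
  Reflections 90.6 × 0.16 = 14.496
  Discussion 60 × 0.11 = 6.6
  Presentations 62 × 0.14 = 8.68
Sum = 58.951
58.951 < 70 → No Credit

No Credit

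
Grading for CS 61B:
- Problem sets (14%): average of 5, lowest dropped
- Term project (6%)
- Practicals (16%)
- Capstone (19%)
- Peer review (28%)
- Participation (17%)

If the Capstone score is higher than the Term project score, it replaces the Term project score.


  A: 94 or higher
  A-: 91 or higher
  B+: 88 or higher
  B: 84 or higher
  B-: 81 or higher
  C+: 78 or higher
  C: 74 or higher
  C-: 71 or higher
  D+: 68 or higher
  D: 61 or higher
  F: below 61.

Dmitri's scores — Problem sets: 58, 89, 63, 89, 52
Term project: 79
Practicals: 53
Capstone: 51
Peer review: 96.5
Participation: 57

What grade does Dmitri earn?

Problem sets: drop 52 → average of remaining 4 = 299/4 = 74.75
Capstone (51) ≤ Term project (79), so Term project stays at 79.
Weighted total:
  Problem sets 74.75 × 0.14 = 10.465
  Term project 79 × 0.06 = 4.74
  Practicals 53 × 0.16 = 8.48
  Capstone 51 × 0.19 = 9.69
  Peer review 96.5 × 0.28 = 27.02
  Participation 57 × 0.17 = 9.69
Sum = 70.085
70.085 is ≥ 68 and < 71 → D+

D+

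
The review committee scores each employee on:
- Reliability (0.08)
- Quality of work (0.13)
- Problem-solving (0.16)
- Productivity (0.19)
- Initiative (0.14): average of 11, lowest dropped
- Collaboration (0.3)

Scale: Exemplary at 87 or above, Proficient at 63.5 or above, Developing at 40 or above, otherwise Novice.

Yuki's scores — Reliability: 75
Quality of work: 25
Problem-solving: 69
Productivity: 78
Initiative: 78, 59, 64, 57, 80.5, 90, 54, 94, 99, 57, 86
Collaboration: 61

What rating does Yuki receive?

Initiative: drop 54 → average of remaining 10 = 764.5/10 = 76.45
Weighted total:
  Reliability 75 × 0.08 = 6
  Quality of work 25 × 0.13 = 3.25
  Problem-solving 69 × 0.16 = 11.04
  Productivity 78 × 0.19 = 14.82
  Initiative 76.45 × 0.14 = 10.703
  Collaboration 61 × 0.3 = 18.3
Sum = 64.113
64.113 is ≥ 63.5 and < 87 → Proficient

Proficient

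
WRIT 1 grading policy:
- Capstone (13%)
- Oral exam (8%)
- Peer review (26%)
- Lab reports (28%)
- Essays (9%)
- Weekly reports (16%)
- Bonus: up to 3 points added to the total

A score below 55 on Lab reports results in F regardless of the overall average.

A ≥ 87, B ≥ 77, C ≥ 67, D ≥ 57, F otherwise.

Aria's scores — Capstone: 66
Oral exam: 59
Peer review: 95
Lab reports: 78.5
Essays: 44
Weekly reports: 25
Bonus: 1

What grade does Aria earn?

Lab reports score 78.5 ≥ 55: minimum met.
Weighted total:
  Capstone 66 × 0.13 = 8.58
  Oral exam 59 × 0.08 = 4.72
  Peer review 95 × 0.26 = 24.7
  Lab reports 78.5 × 0.28 = 21.98
  Essays 44 × 0.09 = 3.96
  Weekly reports 25 × 0.16 = 4
Sum = 67.94
Bonus: 67.94 + 1 = 68.94
68.94 is ≥ 67 and < 77 → C

C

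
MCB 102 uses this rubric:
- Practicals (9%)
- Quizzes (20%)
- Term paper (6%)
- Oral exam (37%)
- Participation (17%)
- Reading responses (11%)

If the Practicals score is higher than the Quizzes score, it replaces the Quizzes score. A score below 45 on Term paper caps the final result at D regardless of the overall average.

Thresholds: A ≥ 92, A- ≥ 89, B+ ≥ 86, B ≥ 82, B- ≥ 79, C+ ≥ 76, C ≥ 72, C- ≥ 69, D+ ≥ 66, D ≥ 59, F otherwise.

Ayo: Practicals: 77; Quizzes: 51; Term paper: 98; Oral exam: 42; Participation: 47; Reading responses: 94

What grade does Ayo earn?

Practicals (77) > Quizzes (51), so Quizzes counts as 77.
Term paper score 98 ≥ 45: minimum met.
Weighted total:
  Practicals 77 × 0.09 = 6.93
  Quizzes 77 × 0.2 = 15.4
  Term paper 98 × 0.06 = 5.88
  Oral exam 42 × 0.37 = 15.54
  Participation 47 × 0.17 = 7.99
  Reading responses 94 × 0.11 = 10.34
Sum = 62.08
62.08 is ≥ 59 and < 66 → D

D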